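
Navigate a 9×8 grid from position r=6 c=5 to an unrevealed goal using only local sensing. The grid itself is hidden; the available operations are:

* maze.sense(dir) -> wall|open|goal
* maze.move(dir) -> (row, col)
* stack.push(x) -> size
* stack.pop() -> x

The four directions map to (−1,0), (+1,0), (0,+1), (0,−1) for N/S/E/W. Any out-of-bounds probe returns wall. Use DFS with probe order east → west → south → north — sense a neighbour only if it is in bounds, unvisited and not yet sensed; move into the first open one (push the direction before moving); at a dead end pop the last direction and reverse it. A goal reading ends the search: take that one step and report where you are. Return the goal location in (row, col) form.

-- sense(dir: east) -> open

-- push(x: east) -> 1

-- move(dir: east) -> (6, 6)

-- sense(dir: east) -> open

-- push(x: east) -> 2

-- move(dir: east) -> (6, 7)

-- sense(dir: south) -> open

-- push(x: south) -> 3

-- move(dir: south) -> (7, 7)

-- sense(dir: west) -> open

-- push(x: west) -> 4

-- move(dir: west) -> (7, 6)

-- sense(dir: west) -> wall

-- sense(dir: south) -> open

-- push(x: south) -> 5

-- move(dir: south) -> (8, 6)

-- sense(dir: east) -> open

-- push(x: east) -> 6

-- move(dir: east) -> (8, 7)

-- pop() -> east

-- move(dir: west) -> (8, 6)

-- sense(dir: west) -> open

-- push(x: west) -> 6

-- move(dir: west) -> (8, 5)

-- sense(dir: west) -> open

-- push(x: west) -> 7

-- move(dir: west) -> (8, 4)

-- sense(dir: west) -> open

-- push(x: west) -> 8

-- move(dir: west) -> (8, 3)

-- sense(dir: west) -> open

-- push(x: west) -> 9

-- move(dir: west) -> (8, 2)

-- sense(dir: west) -> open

-- push(x: west) -> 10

-- move(dir: west) -> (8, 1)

-- sense(dir: west) -> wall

-- sense(dir: north) -> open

-- push(x: north) -> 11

-- move(dir: north) -> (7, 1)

-- sense(dir: east) -> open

-- push(x: east) -> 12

-- move(dir: east) -> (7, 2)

-- sense(dir: east) -> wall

-- sense(dir: north) -> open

-- push(x: north) -> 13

-- move(dir: north) -> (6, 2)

-- sense(dir: east) -> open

-- push(x: east) -> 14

-- move(dir: east) -> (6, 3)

-- sense(dir: east) -> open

-- push(x: east) -> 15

-- move(dir: east) -> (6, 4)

-- sense(dir: south) -> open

-- push(x: south) -> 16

-- move(dir: south) -> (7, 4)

-- pop() -> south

-- move(dir: north) -> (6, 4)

-- sense(dir: north) -> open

-- push(x: north) -> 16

-- move(dir: north) -> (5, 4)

-- sense(dir: east) -> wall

-- sense(dir: west) -> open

-- push(x: west) -> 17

-- move(dir: west) -> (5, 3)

-- sense(dir: west) -> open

-- push(x: west) -> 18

-- move(dir: west) -> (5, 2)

-- sense(dir: west) -> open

-- push(x: west) -> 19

-- move(dir: west) -> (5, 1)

-- sense(dir: west) -> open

-- push(x: west) -> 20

-- move(dir: west) -> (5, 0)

-- sense(dir: south) -> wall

-- sense(dir: north) -> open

-- push(x: north) -> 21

-- move(dir: north) -> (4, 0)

-- sense(dir: east) -> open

-- push(x: east) -> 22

-- move(dir: east) -> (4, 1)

-- sense(dir: east) -> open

-- push(x: east) -> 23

-- move(dir: east) -> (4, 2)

-- sense(dir: east) -> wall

-- sense(dir: north) -> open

-- push(x: north) -> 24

-- move(dir: north) -> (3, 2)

-- sense(dir: east) -> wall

-- sense(dir: west) -> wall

-- sense(dir: north) -> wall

-- pop() -> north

-- move(dir: south) -> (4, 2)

-- pop() -> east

-- move(dir: west) -> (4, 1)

-- pop() -> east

-- move(dir: west) -> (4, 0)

-- sense(dir: north) -> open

-- push(x: north) -> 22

-- move(dir: north) -> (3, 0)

-- sense(dir: north) -> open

-- push(x: north) -> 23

-- move(dir: north) -> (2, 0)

-- sense(dir: east) -> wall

-- sense(dir: north) -> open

-- push(x: north) -> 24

-- move(dir: north) -> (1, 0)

-- sense(dir: east) -> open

-- push(x: east) -> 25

-- move(dir: east) -> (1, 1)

-- sense(dir: east) -> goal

-- move(dir: east) -> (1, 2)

Answer: (1, 2)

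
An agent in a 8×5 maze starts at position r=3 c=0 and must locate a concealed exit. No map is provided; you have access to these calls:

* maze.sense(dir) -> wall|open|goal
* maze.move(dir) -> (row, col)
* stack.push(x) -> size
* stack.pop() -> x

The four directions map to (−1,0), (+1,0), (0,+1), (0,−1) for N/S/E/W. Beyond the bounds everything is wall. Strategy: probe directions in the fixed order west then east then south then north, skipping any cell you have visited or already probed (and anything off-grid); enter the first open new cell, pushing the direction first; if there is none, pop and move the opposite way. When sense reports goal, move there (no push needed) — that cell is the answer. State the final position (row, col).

Do: maze.sense[east]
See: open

Do: stack.push[east]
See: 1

Do: maze.move[east]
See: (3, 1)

Do: maze.sense[east]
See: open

Do: stack.push[east]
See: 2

Do: maze.move[east]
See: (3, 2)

Do: maze.sense[east]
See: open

Do: stack.push[east]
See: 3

Do: maze.move[east]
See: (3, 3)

Do: maze.sense[east]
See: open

Do: stack.push[east]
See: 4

Do: maze.move[east]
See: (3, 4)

Do: maze.sense[south]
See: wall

Do: maze.sense[north]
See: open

Do: stack.push[north]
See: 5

Do: maze.move[north]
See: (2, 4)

Do: maze.sense[west]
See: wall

Do: maze.sense[north]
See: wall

Do: stack.pop[]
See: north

Do: maze.move[south]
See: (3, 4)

Do: stack.pop[]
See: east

Do: maze.move[west]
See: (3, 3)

Do: maze.sense[south]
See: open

Do: stack.push[south]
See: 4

Do: maze.move[south]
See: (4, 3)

Do: maze.sense[west]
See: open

Do: stack.push[west]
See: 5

Do: maze.move[west]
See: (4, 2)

Do: maze.sense[west]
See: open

Do: stack.push[west]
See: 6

Do: maze.move[west]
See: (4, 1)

Do: maze.sense[west]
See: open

Do: stack.push[west]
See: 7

Do: maze.move[west]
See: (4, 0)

Do: maze.sense[south]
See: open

Do: stack.push[south]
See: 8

Do: maze.move[south]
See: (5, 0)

Do: maze.sense[east]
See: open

Do: stack.push[east]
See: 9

Do: maze.move[east]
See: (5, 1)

Do: maze.sense[east]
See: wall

Do: maze.sense[south]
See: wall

Do: stack.pop[]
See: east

Do: maze.move[west]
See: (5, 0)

Do: maze.sense[south]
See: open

Do: stack.push[south]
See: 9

Do: maze.move[south]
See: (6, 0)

Do: maze.sense[south]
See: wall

Do: stack.pop[]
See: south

Do: maze.move[north]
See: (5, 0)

Do: stack.pop[]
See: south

Do: maze.move[north]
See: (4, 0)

Do: stack.pop[]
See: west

Do: maze.move[east]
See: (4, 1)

Do: stack.pop[]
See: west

Do: maze.move[east]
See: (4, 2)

Do: stack.pop[]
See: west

Do: maze.move[east]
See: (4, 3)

Do: maze.sense[south]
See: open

Do: stack.push[south]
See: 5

Do: maze.move[south]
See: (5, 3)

Do: maze.sense[east]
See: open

Do: stack.push[east]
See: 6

Do: maze.move[east]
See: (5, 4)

Do: maze.sense[south]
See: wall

Do: stack.pop[]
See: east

Do: maze.move[west]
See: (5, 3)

Do: maze.sense[south]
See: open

Do: stack.push[south]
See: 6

Do: maze.move[south]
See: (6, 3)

Do: maze.sense[west]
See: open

Do: stack.push[west]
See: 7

Do: maze.move[west]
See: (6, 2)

Do: maze.sense[south]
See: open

Do: stack.push[south]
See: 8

Do: maze.move[south]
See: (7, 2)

Do: maze.sense[west]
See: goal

Do: maze.move[west]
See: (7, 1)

Answer: (7, 1)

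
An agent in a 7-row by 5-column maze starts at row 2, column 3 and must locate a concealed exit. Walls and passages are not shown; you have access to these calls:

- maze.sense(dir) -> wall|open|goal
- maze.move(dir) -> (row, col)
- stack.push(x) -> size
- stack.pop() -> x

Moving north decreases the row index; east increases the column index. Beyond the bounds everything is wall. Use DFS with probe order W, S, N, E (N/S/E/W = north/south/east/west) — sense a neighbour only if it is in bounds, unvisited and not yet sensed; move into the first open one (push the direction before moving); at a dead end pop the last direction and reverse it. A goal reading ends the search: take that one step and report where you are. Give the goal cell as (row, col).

>>> sense dir='west'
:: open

>>> push x='west'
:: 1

>>> move dir='west'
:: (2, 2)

>>> sense dir='west'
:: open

>>> push x='west'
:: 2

>>> move dir='west'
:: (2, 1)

>>> sense dir='west'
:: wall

>>> sense dir='south'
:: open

>>> push x='south'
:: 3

>>> move dir='south'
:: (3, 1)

>>> sense dir='west'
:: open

>>> push x='west'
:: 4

>>> move dir='west'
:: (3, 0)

>>> sense dir='south'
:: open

>>> push x='south'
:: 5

>>> move dir='south'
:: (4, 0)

>>> sense dir='south'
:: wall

>>> sense dir='east'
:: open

>>> push x='east'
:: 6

>>> move dir='east'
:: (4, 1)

>>> sense dir='south'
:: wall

>>> sense dir='east'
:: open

>>> push x='east'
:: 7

>>> move dir='east'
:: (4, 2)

>>> sense dir='south'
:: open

>>> push x='south'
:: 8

>>> move dir='south'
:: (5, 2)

>>> sense dir='south'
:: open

>>> push x='south'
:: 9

>>> move dir='south'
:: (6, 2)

>>> sense dir='west'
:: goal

>>> move dir='west'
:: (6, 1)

Answer: (6, 1)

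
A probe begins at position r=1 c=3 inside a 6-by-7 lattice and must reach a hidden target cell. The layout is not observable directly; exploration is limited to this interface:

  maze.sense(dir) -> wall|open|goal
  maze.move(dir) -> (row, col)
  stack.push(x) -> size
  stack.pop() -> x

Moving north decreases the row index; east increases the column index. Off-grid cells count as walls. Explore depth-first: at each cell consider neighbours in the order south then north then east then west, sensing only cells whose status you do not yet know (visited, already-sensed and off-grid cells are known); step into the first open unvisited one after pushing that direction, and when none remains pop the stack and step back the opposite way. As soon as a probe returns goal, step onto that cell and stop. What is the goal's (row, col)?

Using sense with dir: south, which returns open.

Calling push with x: south, and see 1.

I call move with dir: south, — result: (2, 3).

I invoke sense with dir: south, : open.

Next I call push with x: south, — result: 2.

I try move with dir: south, and observe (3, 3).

Invoking sense with dir: south, giving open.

Using push with x: south, : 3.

Next I call move with dir: south, → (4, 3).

I invoke sense with dir: south, and get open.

I use push with x: south, → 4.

I call move with dir: south, giving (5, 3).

Now I run sense with dir: east, and observe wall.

I run sense with dir: west, which returns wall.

Then pop, giving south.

Then move with dir: north, — result: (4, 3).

Next I call sense with dir: east, and get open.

Using push with x: east, yielding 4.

Invoking move with dir: east, — result: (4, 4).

Invoking sense with dir: north, and see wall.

Then sense with dir: east, and observe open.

Using push with x: east, : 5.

Next I call move with dir: east, yielding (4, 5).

I call sense with dir: south, and see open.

I invoke push with x: south, → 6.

Invoking move with dir: south, giving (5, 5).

I invoke sense with dir: east, and get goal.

Next I call move with dir: east, yielding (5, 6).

Answer: (5, 6)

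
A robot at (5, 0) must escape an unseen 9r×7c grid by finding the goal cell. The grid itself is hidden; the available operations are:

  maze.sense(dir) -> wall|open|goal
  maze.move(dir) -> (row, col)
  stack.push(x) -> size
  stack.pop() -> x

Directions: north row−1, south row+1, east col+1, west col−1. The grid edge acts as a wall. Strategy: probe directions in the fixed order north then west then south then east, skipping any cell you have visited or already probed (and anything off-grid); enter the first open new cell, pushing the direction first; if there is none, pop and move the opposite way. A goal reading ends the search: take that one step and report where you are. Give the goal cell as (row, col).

CALL maze.sense[dir=north]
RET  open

CALL stack.push[x=north]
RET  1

CALL maze.move[dir=north]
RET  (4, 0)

CALL maze.sense[dir=north]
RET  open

CALL stack.push[x=north]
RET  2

CALL maze.move[dir=north]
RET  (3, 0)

CALL maze.sense[dir=north]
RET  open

CALL stack.push[x=north]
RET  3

CALL maze.move[dir=north]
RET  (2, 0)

CALL maze.sense[dir=north]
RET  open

CALL stack.push[x=north]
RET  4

CALL maze.move[dir=north]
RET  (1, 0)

CALL maze.sense[dir=north]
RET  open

CALL stack.push[x=north]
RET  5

CALL maze.move[dir=north]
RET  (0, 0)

CALL maze.sense[dir=east]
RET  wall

CALL stack.pop[]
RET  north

CALL maze.move[dir=south]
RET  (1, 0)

CALL maze.sense[dir=east]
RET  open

CALL stack.push[x=east]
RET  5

CALL maze.move[dir=east]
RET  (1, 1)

CALL maze.sense[dir=south]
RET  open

CALL stack.push[x=south]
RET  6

CALL maze.move[dir=south]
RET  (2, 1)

CALL maze.sense[dir=south]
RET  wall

CALL maze.sense[dir=east]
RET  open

CALL stack.push[x=east]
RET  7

CALL maze.move[dir=east]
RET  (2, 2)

CALL maze.sense[dir=north]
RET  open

CALL stack.push[x=north]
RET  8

CALL maze.move[dir=north]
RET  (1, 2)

CALL maze.sense[dir=north]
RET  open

CALL stack.push[x=north]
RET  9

CALL maze.move[dir=north]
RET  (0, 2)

CALL maze.sense[dir=east]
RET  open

CALL stack.push[x=east]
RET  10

CALL maze.move[dir=east]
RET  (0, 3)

CALL maze.sense[dir=south]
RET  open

CALL stack.push[x=south]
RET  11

CALL maze.move[dir=south]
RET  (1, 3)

CALL maze.sense[dir=south]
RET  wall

CALL maze.sense[dir=east]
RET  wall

CALL stack.pop[]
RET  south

CALL maze.move[dir=north]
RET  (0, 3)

CALL maze.sense[dir=east]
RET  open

CALL stack.push[x=east]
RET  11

CALL maze.move[dir=east]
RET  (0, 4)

CALL maze.sense[dir=east]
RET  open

CALL stack.push[x=east]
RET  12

CALL maze.move[dir=east]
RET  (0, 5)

CALL maze.sense[dir=south]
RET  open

CALL stack.push[x=south]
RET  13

CALL maze.move[dir=south]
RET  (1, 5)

CALL maze.sense[dir=south]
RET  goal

CALL maze.move[dir=south]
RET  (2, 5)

Answer: (2, 5)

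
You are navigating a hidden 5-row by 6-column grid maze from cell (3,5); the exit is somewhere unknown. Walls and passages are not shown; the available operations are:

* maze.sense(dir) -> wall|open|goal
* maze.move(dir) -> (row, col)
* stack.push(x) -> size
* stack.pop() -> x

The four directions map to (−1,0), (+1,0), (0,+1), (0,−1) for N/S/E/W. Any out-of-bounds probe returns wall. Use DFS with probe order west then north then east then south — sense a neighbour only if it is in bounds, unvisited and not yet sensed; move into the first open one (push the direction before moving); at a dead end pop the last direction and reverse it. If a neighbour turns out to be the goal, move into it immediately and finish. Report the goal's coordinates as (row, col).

Calling maze.sense passing dir→west, and observe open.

I run stack.push passing x→west, : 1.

I call maze.move passing dir→west, which returns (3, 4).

Now I run maze.sense passing dir→west, — result: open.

I use stack.push passing x→west, and see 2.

I call maze.move passing dir→west, and observe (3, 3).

Calling maze.sense passing dir→west, and observe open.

Now I run stack.push passing x→west, and observe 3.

I use maze.move passing dir→west, : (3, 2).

I run maze.sense passing dir→west, giving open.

Invoking stack.push passing x→west, and see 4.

Invoking maze.move passing dir→west, giving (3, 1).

Invoking maze.sense passing dir→west, and see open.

Calling stack.push passing x→west, — result: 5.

I use maze.move passing dir→west, and get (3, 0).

I try maze.sense passing dir→north, and get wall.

I call maze.sense passing dir→south, and get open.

Calling stack.push passing x→south, → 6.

Then maze.move passing dir→south, giving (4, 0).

Now I run maze.sense passing dir→east, which returns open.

I invoke stack.push passing x→east, which returns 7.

Now I run maze.move passing dir→east, yielding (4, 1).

Then maze.sense passing dir→east, → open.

I call stack.push passing x→east, and see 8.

I call maze.move passing dir→east, and see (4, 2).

Using maze.sense passing dir→east, yielding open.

I run stack.push passing x→east, giving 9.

I use maze.move passing dir→east, which returns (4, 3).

I use maze.sense passing dir→east, : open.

Then stack.push passing x→east, — result: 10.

I use maze.move passing dir→east, and see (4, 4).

I call maze.sense passing dir→east, and get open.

Then stack.push passing x→east, yielding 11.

I call maze.move passing dir→east, : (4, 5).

Invoking stack.pop(), and get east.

Calling maze.move passing dir→west, giving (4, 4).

Using stack.pop(), → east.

I run maze.move passing dir→west, yielding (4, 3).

Calling stack.pop(), → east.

Now I run maze.move passing dir→west, → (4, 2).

Now I run stack.pop, : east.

Then maze.move passing dir→west, and get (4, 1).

I use stack.pop, → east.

Now I run maze.move passing dir→west, giving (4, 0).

I invoke stack.pop(), yielding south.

Using maze.move passing dir→north, which returns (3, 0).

I run stack.pop(), and observe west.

Using maze.move passing dir→east, which returns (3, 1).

I call maze.sense passing dir→north, and get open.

I run stack.push passing x→north, : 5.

I try maze.move passing dir→north, giving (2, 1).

Now I run maze.sense passing dir→north, → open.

Calling stack.push passing x→north, giving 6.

Calling maze.move passing dir→north, : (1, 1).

Now I run maze.sense passing dir→west, — result: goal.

Calling maze.move passing dir→west, : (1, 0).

Answer: (1, 0)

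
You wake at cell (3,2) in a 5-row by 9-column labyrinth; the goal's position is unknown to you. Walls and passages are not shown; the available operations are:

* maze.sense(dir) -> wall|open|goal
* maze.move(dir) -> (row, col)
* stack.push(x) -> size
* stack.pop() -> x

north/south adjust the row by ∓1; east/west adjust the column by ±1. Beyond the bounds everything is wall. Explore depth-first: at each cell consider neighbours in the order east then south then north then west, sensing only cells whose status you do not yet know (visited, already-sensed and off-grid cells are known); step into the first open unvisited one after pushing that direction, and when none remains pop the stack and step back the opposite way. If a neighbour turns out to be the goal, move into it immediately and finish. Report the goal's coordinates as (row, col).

I run maze.sense using dir→east, yielding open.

I try stack.push using x→east, and observe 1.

Now I run maze.move using dir→east, giving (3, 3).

Invoking maze.sense using dir→east, and get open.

I run stack.push using x→east, yielding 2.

I try maze.move using dir→east, and observe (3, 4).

Next I call maze.sense using dir→east, which returns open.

Invoking stack.push using x→east, giving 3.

I use maze.move using dir→east, which returns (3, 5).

Using maze.sense using dir→east, which returns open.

I call stack.push using x→east, and see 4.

I call maze.move using dir→east, → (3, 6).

I try maze.sense using dir→east, giving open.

I use stack.push using x→east, and observe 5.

I try maze.move using dir→east, which returns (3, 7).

Now I run maze.sense using dir→east, and observe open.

I call stack.push using x→east, and see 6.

Then maze.move using dir→east, and observe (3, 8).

I use maze.sense using dir→south, : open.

I try stack.push using x→south, — result: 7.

Calling maze.move using dir→south, : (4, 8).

Invoking maze.sense using dir→west, — result: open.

I invoke stack.push using x→west, giving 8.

Now I run maze.move using dir→west, and observe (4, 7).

Invoking maze.sense using dir→west, → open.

I invoke stack.push using x→west, : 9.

Calling maze.move using dir→west, → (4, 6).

Invoking maze.sense using dir→west, which returns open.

Then stack.push using x→west, giving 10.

Calling maze.move using dir→west, giving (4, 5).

Invoking maze.sense using dir→west, → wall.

I call stack.pop, giving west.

I invoke maze.move using dir→east, — result: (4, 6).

I invoke stack.pop(), giving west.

Now I run maze.move using dir→east, giving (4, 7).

Calling stack.pop, — result: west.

Then maze.move using dir→east, → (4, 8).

I try stack.pop, and see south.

I call maze.move using dir→north, : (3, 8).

Next I call maze.sense using dir→north, and observe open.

Next I call stack.push using x→north, and get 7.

Then maze.move using dir→north, → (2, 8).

Now I run maze.sense using dir→north, → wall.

Then maze.sense using dir→west, and get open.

Calling stack.push using x→west, and see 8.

I call maze.move using dir→west, yielding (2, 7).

I call maze.sense using dir→north, → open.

I use stack.push using x→north, and observe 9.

Then maze.move using dir→north, — result: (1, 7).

Using maze.sense using dir→north, : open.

Invoking stack.push using x→north, and see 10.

I try maze.move using dir→north, which returns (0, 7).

Calling maze.sense using dir→east, and see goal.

I use maze.move using dir→east, : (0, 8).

Answer: (0, 8)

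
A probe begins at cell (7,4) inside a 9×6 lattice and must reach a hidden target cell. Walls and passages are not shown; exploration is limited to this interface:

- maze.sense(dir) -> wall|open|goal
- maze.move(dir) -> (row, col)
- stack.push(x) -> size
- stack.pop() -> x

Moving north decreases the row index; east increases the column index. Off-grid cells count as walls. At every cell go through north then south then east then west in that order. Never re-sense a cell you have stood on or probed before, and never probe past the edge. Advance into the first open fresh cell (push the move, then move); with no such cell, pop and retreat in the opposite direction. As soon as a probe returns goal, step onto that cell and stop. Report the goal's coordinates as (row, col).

I run sense with dir=north, and see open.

I use push with x=north, — result: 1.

Using move with dir=north, giving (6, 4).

I use sense with dir=north, and get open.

I run push with x=north, yielding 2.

Using move with dir=north, yielding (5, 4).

Using sense with dir=north, and see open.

I run push with x=north, → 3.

Next I call move with dir=north, → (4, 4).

Now I run sense with dir=north, giving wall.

Next I call sense with dir=east, giving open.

I call push with x=east, and get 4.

I use move with dir=east, giving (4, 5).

I try sense with dir=north, and get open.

I try push with x=north, → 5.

I try move with dir=north, and see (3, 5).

Using sense with dir=north, and get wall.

I call pop, giving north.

Then move with dir=south, — result: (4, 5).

I try sense with dir=south, → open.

I try push with x=south, giving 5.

I use move with dir=south, and see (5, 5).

I run sense with dir=south, and get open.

Calling push with x=south, and get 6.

I call move with dir=south, yielding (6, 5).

I run sense with dir=south, giving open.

I run push with x=south, and get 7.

Calling move with dir=south, which returns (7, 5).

Next I call sense with dir=south, and observe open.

I call push with x=south, → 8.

I run move with dir=south, and see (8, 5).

Then sense with dir=west, yielding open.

Now I run push with x=west, which returns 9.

Using move with dir=west, and see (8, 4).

I run sense with dir=west, and get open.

I invoke push with x=west, and see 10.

Now I run move with dir=west, and see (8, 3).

Calling sense with dir=north, and observe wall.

Then sense with dir=west, giving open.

I use push with x=west, which returns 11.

I call move with dir=west, giving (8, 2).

I invoke sense with dir=north, and get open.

Now I run push with x=north, : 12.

I use move with dir=north, — result: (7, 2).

Invoking sense with dir=north, → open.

Next I call push with x=north, — result: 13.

I use move with dir=north, and get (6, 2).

Using sense with dir=north, and see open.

Calling push with x=north, and see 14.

I try move with dir=north, and see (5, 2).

I use sense with dir=north, — result: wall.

I invoke sense with dir=east, and observe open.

I invoke push with x=east, → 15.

Using move with dir=east, → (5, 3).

Calling sense with dir=north, giving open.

I run push with x=north, which returns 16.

I call move with dir=north, → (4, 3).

Calling sense with dir=north, and get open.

I call push with x=north, — result: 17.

I call move with dir=north, and see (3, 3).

I try sense with dir=north, : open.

Calling push with x=north, and get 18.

I invoke move with dir=north, giving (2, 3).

I run sense with dir=north, : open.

Next I call push with x=north, : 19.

I use move with dir=north, which returns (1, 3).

I run sense with dir=north, and get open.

Calling push with x=north, yielding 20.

I run move with dir=north, → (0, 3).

I try sense with dir=east, and get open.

Invoking push with x=east, : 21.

Invoking move with dir=east, and observe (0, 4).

Invoking sense with dir=south, — result: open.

Invoking push with x=south, yielding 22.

Now I run move with dir=south, and see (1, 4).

Invoking sense with dir=south, and get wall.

Using sense with dir=east, → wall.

Calling pop, giving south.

I use move with dir=north, and see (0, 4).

I run sense with dir=east, and observe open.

Calling push with x=east, — result: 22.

I invoke move with dir=east, → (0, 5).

Using pop(), yielding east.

Invoking move with dir=west, → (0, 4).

I call pop, — result: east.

Now I run move with dir=west, and see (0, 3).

Invoking sense with dir=west, and get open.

Then push with x=west, giving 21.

I run move with dir=west, → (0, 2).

Now I run sense with dir=south, yielding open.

I try push with x=south, giving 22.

Now I run move with dir=south, : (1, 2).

I try sense with dir=south, yielding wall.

I run sense with dir=west, → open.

Using push with x=west, yielding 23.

I use move with dir=west, and get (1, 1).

I call sense with dir=north, giving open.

I call push with x=north, — result: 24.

Next I call move with dir=north, → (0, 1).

I use sense with dir=west, and get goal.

I invoke move with dir=west, → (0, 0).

Answer: (0, 0)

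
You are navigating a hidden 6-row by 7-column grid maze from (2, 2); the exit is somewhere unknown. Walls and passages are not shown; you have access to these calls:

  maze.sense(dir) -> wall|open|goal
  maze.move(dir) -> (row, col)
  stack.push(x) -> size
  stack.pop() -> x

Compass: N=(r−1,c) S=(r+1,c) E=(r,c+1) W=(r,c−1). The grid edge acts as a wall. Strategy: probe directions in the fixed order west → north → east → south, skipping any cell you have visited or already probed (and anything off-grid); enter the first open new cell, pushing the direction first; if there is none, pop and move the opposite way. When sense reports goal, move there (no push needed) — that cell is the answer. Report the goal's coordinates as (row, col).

Action: maze.sense[west]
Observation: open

Action: stack.push[west]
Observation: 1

Action: maze.move[west]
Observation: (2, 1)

Action: maze.sense[west]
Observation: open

Action: stack.push[west]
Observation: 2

Action: maze.move[west]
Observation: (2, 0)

Action: maze.sense[north]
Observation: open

Action: stack.push[north]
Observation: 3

Action: maze.move[north]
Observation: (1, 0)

Action: maze.sense[north]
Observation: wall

Action: maze.sense[east]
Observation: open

Action: stack.push[east]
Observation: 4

Action: maze.move[east]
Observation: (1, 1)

Action: maze.sense[north]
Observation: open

Action: stack.push[north]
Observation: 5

Action: maze.move[north]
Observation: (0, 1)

Action: maze.sense[east]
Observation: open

Action: stack.push[east]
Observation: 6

Action: maze.move[east]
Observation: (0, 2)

Action: maze.sense[east]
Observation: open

Action: stack.push[east]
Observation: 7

Action: maze.move[east]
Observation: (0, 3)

Action: maze.sense[east]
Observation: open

Action: stack.push[east]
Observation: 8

Action: maze.move[east]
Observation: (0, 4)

Action: maze.sense[east]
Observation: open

Action: stack.push[east]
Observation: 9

Action: maze.move[east]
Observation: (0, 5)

Action: maze.sense[east]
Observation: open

Action: stack.push[east]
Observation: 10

Action: maze.move[east]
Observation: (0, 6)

Action: maze.sense[south]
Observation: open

Action: stack.push[south]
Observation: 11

Action: maze.move[south]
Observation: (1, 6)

Action: maze.sense[west]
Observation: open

Action: stack.push[west]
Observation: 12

Action: maze.move[west]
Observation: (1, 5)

Action: maze.sense[west]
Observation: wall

Action: maze.sense[south]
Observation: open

Action: stack.push[south]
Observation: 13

Action: maze.move[south]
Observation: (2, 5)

Action: maze.sense[west]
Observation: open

Action: stack.push[west]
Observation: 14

Action: maze.move[west]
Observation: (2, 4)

Action: maze.sense[west]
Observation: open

Action: stack.push[west]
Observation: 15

Action: maze.move[west]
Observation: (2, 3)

Action: maze.sense[north]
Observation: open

Action: stack.push[north]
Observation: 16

Action: maze.move[north]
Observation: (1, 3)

Action: maze.sense[west]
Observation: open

Action: stack.push[west]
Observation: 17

Action: maze.move[west]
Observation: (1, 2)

Action: stack.pop[]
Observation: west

Action: maze.move[east]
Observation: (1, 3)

Action: stack.pop[]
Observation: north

Action: maze.move[south]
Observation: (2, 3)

Action: maze.sense[south]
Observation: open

Action: stack.push[south]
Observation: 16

Action: maze.move[south]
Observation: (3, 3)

Action: maze.sense[west]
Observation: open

Action: stack.push[west]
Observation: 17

Action: maze.move[west]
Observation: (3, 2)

Action: maze.sense[west]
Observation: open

Action: stack.push[west]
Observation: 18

Action: maze.move[west]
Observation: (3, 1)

Action: maze.sense[west]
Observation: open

Action: stack.push[west]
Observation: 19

Action: maze.move[west]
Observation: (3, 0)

Action: maze.sense[south]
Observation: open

Action: stack.push[south]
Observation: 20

Action: maze.move[south]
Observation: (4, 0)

Action: maze.sense[east]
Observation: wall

Action: maze.sense[south]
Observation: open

Action: stack.push[south]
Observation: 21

Action: maze.move[south]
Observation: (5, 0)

Action: maze.sense[east]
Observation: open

Action: stack.push[east]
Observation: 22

Action: maze.move[east]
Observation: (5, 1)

Action: maze.sense[east]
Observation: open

Action: stack.push[east]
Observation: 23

Action: maze.move[east]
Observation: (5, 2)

Action: maze.sense[north]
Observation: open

Action: stack.push[north]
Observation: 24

Action: maze.move[north]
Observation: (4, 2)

Action: maze.sense[east]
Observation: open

Action: stack.push[east]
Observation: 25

Action: maze.move[east]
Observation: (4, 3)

Action: maze.sense[east]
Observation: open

Action: stack.push[east]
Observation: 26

Action: maze.move[east]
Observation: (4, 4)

Action: maze.sense[north]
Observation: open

Action: stack.push[north]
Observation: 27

Action: maze.move[north]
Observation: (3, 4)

Action: maze.sense[east]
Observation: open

Action: stack.push[east]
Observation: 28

Action: maze.move[east]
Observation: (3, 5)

Action: maze.sense[east]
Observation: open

Action: stack.push[east]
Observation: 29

Action: maze.move[east]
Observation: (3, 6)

Action: maze.sense[north]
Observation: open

Action: stack.push[north]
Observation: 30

Action: maze.move[north]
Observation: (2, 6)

Action: stack.pop[]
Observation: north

Action: maze.move[south]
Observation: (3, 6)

Action: maze.sense[south]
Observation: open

Action: stack.push[south]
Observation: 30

Action: maze.move[south]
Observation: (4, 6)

Action: maze.sense[west]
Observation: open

Action: stack.push[west]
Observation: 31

Action: maze.move[west]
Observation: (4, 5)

Action: maze.sense[south]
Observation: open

Action: stack.push[south]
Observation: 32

Action: maze.move[south]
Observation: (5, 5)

Action: maze.sense[west]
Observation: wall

Action: maze.sense[east]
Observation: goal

Action: maze.move[east]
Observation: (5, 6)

Answer: (5, 6)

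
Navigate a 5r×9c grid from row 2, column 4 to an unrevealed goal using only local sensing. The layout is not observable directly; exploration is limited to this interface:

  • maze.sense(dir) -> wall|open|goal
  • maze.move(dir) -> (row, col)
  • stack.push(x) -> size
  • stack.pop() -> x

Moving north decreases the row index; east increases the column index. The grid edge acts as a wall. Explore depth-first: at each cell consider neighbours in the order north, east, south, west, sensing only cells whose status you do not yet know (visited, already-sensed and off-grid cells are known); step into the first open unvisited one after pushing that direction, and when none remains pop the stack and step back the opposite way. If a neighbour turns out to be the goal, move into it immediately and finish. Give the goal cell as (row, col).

Invoking maze.sense on dir='north', — result: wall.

Calling maze.sense on dir='east', which returns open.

I try stack.push on x='east', giving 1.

I call maze.move on dir='east', giving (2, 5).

Invoking maze.sense on dir='north', — result: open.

I try stack.push on x='north', → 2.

Using maze.move on dir='north', giving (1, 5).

Then maze.sense on dir='north', and get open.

I try stack.push on x='north', → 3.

Now I run maze.move on dir='north', → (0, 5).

Now I run maze.sense on dir='east', → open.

I run stack.push on x='east', : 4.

Calling maze.move on dir='east', and get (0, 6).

Calling maze.sense on dir='east', and get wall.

I invoke maze.sense on dir='south', and get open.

I use stack.push on x='south', which returns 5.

I use maze.move on dir='south', giving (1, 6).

Using maze.sense on dir='east', : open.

Invoking stack.push on x='east', and see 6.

I run maze.move on dir='east', yielding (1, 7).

I try maze.sense on dir='east', and observe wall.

Now I run maze.sense on dir='south', which returns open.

Then stack.push on x='south', which returns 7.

Invoking maze.move on dir='south', → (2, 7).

Next I call maze.sense on dir='east', and see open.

Now I run stack.push on x='east', yielding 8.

Invoking maze.move on dir='east', and see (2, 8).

Then maze.sense on dir='south', giving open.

Invoking stack.push on x='south', and see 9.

I run maze.move on dir='south', and see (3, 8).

Calling maze.sense on dir='south', which returns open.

I invoke stack.push on x='south', which returns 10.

Then maze.move on dir='south', giving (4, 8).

Invoking maze.sense on dir='west', giving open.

I use stack.push on x='west', which returns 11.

I call maze.move on dir='west', yielding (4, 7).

Using maze.sense on dir='north', which returns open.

Using stack.push on x='north', — result: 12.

I try maze.move on dir='north', and get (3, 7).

I call maze.sense on dir='west', and observe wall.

I use stack.pop(), giving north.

I call maze.move on dir='south', and observe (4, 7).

Now I run maze.sense on dir='west', yielding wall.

Now I run stack.pop(), : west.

I run maze.move on dir='east', and see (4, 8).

I try stack.pop, and get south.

Now I run maze.move on dir='north', which returns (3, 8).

Next I call stack.pop, → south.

Invoking maze.move on dir='north', and get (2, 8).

Then stack.pop, and observe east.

Calling maze.move on dir='west', — result: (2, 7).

Then maze.sense on dir='west', which returns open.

I call stack.push on x='west', and see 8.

Calling maze.move on dir='west', — result: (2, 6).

Invoking stack.pop, — result: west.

Using maze.move on dir='east', — result: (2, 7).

I call stack.pop(), — result: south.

Next I call maze.move on dir='north', and see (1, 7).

I use stack.pop, → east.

Using maze.move on dir='west', — result: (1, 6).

Next I call stack.pop(), yielding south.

Using maze.move on dir='north', and see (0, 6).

Invoking stack.pop(), — result: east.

Now I run maze.move on dir='west', giving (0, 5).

Calling maze.sense on dir='west', and observe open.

I use stack.push on x='west', and see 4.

Calling maze.move on dir='west', : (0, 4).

Using maze.sense on dir='west', yielding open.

I invoke stack.push on x='west', and see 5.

I call maze.move on dir='west', and see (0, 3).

I run maze.sense on dir='south', giving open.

Now I run stack.push on x='south', which returns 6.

Using maze.move on dir='south', and get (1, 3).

I run maze.sense on dir='south', and observe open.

I use stack.push on x='south', which returns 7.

Using maze.move on dir='south', : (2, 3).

I invoke maze.sense on dir='south', giving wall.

Then maze.sense on dir='west', → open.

Now I run stack.push on x='west', and see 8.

Invoking maze.move on dir='west', and get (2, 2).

Then maze.sense on dir='north', : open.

I invoke stack.push on x='north', and observe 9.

Invoking maze.move on dir='north', giving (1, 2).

I call maze.sense on dir='north', yielding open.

Invoking stack.push on x='north', which returns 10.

Using maze.move on dir='north', and get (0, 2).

Now I run maze.sense on dir='west', which returns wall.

I invoke stack.pop(), which returns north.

I use maze.move on dir='south', and get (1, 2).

I use maze.sense on dir='west', giving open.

Next I call stack.push on x='west', → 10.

Then maze.move on dir='west', and get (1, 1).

Now I run maze.sense on dir='south', → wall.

I run maze.sense on dir='west', → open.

I use stack.push on x='west', and see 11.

Using maze.move on dir='west', : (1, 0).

I invoke maze.sense on dir='north', and observe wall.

I try maze.sense on dir='south', giving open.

Next I call stack.push on x='south', giving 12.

I run maze.move on dir='south', yielding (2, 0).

Calling maze.sense on dir='south', which returns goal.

Now I run maze.move on dir='south', yielding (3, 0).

Answer: (3, 0)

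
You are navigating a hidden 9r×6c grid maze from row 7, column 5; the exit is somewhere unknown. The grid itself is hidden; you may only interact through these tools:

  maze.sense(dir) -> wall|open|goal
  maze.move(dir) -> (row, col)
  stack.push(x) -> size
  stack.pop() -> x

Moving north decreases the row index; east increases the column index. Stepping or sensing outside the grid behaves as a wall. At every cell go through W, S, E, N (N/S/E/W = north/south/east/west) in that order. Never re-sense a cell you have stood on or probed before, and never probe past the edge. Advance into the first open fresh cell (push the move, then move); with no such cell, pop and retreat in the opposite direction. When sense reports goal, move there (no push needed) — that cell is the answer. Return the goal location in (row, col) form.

% maze.sense dir='west'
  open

% stack.push x='west'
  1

% maze.move dir='west'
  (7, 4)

% maze.sense dir='west'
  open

% stack.push x='west'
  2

% maze.move dir='west'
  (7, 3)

% maze.sense dir='west'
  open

% stack.push x='west'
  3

% maze.move dir='west'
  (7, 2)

% maze.sense dir='west'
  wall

% maze.sense dir='south'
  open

% stack.push x='south'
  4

% maze.move dir='south'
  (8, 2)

% maze.sense dir='west'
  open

% stack.push x='west'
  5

% maze.move dir='west'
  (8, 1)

% maze.sense dir='west'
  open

% stack.push x='west'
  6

% maze.move dir='west'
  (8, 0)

% maze.sense dir='north'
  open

% stack.push x='north'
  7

% maze.move dir='north'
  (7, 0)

% maze.sense dir='north'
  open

% stack.push x='north'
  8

% maze.move dir='north'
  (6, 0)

% maze.sense dir='east'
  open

% stack.push x='east'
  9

% maze.move dir='east'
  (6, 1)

% maze.sense dir='east'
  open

% stack.push x='east'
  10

% maze.move dir='east'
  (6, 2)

% maze.sense dir='east'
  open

% stack.push x='east'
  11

% maze.move dir='east'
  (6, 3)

% maze.sense dir='east'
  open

% stack.push x='east'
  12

% maze.move dir='east'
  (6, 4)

% maze.sense dir='east'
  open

% stack.push x='east'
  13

% maze.move dir='east'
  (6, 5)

% maze.sense dir='north'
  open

% stack.push x='north'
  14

% maze.move dir='north'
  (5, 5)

% maze.sense dir='west'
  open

% stack.push x='west'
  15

% maze.move dir='west'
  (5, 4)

% maze.sense dir='west'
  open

% stack.push x='west'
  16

% maze.move dir='west'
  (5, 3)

% maze.sense dir='west'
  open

% stack.push x='west'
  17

% maze.move dir='west'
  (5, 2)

% maze.sense dir='west'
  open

% stack.push x='west'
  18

% maze.move dir='west'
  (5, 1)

% maze.sense dir='west'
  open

% stack.push x='west'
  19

% maze.move dir='west'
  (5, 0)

% maze.sense dir='north'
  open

% stack.push x='north'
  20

% maze.move dir='north'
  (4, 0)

% maze.sense dir='east'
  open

% stack.push x='east'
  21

% maze.move dir='east'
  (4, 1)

% maze.sense dir='east'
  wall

% maze.sense dir='north'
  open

% stack.push x='north'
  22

% maze.move dir='north'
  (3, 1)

% maze.sense dir='west'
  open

% stack.push x='west'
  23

% maze.move dir='west'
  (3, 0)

% maze.sense dir='north'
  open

% stack.push x='north'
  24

% maze.move dir='north'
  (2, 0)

% maze.sense dir='east'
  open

% stack.push x='east'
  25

% maze.move dir='east'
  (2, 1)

% maze.sense dir='east'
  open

% stack.push x='east'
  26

% maze.move dir='east'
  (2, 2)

% maze.sense dir='south'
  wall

% maze.sense dir='east'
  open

% stack.push x='east'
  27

% maze.move dir='east'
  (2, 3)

% maze.sense dir='south'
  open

% stack.push x='south'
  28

% maze.move dir='south'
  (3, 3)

% maze.sense dir='south'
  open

% stack.push x='south'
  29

% maze.move dir='south'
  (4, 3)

% maze.sense dir='east'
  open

% stack.push x='east'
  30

% maze.move dir='east'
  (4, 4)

% maze.sense dir='east'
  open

% stack.push x='east'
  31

% maze.move dir='east'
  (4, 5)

% maze.sense dir='north'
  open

% stack.push x='north'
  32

% maze.move dir='north'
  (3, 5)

% maze.sense dir='west'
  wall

% maze.sense dir='north'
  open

% stack.push x='north'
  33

% maze.move dir='north'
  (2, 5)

% maze.sense dir='west'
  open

% stack.push x='west'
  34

% maze.move dir='west'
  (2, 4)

% maze.sense dir='north'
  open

% stack.push x='north'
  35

% maze.move dir='north'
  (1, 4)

% maze.sense dir='west'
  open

% stack.push x='west'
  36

% maze.move dir='west'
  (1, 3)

% maze.sense dir='west'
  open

% stack.push x='west'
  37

% maze.move dir='west'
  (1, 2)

% maze.sense dir='west'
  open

% stack.push x='west'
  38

% maze.move dir='west'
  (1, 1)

% maze.sense dir='west'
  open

% stack.push x='west'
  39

% maze.move dir='west'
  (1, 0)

% maze.sense dir='north'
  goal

% maze.move dir='north'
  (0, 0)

Answer: (0, 0)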